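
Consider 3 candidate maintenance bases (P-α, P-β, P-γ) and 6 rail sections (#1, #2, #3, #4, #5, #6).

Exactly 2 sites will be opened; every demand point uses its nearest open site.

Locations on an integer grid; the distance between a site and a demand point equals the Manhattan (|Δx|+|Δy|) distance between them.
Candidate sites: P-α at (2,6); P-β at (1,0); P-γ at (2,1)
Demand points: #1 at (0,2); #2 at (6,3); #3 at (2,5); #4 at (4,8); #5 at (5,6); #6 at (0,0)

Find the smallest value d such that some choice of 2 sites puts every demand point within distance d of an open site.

Open {P-α, P-γ}.
  Farthest demand point is #2 at distance 6 (to P-γ); all others are ≤ 6.
With {P-α, P-β} the worst case is 7.
With {P-β, P-γ} the worst case is 9.
No size-2 selection achieves below 6.

6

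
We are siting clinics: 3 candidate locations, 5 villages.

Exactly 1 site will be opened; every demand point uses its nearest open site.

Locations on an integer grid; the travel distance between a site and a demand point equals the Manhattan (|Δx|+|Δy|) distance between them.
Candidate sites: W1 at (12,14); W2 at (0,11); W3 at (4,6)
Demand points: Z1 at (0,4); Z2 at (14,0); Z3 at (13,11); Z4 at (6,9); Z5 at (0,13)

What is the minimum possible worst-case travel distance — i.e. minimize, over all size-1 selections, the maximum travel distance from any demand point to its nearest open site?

16

Open {W3}.
  Farthest demand point is Z2 at travel distance 16 (to W3); all others are ≤ 16.
With {W1} the worst case is 22.
With {W2} the worst case is 25.
No size-1 selection achieves below 16.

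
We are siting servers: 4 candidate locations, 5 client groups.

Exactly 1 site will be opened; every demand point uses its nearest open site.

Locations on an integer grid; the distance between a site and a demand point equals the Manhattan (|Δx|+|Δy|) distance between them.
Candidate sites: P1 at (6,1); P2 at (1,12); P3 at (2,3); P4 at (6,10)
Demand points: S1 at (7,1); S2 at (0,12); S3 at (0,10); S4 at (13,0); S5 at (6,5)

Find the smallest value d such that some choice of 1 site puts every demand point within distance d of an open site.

Open {P3}.
  Farthest demand point is S4 at distance 14 (to P3); all others are ≤ 14.
With {P1} the worst case is 17.
With {P4} the worst case is 17.
No size-1 selection achieves below 14.

14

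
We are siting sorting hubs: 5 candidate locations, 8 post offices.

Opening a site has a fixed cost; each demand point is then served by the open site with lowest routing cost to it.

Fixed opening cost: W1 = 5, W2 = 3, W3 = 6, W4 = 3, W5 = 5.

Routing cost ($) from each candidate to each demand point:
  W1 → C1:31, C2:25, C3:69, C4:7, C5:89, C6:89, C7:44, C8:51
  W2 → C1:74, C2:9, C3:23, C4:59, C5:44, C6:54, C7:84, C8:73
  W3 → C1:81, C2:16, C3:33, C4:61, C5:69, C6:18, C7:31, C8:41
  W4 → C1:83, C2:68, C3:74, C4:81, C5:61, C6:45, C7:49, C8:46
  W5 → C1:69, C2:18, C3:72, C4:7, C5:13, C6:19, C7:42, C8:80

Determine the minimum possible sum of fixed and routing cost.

Open {W1, W2, W3, W5}: assign each demand point to its cheapest open site.
  C1→W1 31, C2→W2 9, C3→W2 23, C4→W1 7, C5→W5 13, C6→W3 18, C7→W3 31, C8→W3 41
  routing cost 173, fixed 19 → total 192.
Compare {W1, W2, W3, W4, W5}: routing cost 173 + fixed 22 = 195.
Compare {W1, W3, W5}: routing cost 190 + fixed 16 = 206.
Compare {W1, W2, W4, W5}: routing cost 190 + fixed 16 = 206.
All other subsets cost ≥ 195. Minimum total cost: 192.

192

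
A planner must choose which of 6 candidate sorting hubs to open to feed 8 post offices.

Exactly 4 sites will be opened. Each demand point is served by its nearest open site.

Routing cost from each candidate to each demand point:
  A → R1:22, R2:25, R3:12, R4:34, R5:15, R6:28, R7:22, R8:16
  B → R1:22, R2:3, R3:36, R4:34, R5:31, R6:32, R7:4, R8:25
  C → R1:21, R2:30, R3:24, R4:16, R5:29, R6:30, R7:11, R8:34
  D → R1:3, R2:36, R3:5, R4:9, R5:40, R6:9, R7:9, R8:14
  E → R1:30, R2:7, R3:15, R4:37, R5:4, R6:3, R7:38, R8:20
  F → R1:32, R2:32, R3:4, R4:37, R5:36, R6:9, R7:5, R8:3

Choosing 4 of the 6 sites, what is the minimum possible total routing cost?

Open {B, D, E, F}.
  R1→D 3, R2→B 3, R3→F 4, R4→D 9, R5→E 4, R6→E 3, R7→B 4, R8→F 3  ⇒ total 33.
Compare {A, D, E, F}: total 38.
Compare {C, D, E, F}: total 38.
No size-4 selection does better; minimum is 33.

33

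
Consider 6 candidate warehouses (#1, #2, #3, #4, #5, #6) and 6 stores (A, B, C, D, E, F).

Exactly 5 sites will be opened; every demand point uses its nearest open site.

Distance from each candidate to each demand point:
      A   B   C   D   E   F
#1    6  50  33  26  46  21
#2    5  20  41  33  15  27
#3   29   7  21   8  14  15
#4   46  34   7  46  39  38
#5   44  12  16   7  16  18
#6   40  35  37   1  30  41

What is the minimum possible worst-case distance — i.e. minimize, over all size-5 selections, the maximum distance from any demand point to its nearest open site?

15

Open {#1, #2, #3, #4, #5}.
  Farthest demand point is F at distance 15 (to #3); all others are ≤ 15.
With {#1, #2, #3, #4, #6} the worst case is 15.
With {#1, #3, #4, #5, #6} the worst case is 15.
No size-5 selection achieves below 15.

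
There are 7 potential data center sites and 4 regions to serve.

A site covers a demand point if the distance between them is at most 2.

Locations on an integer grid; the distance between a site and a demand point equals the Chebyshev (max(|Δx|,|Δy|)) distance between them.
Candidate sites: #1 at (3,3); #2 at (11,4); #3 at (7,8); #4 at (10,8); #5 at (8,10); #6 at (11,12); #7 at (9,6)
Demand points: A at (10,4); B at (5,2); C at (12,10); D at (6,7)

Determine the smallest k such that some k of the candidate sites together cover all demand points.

4

Coverage sets (demand points within 2 of each site):
  #1: {B}
  #2: {A}
  #3: {D}
  #4: {C}
  #5: {}
  #6: {C}
  #7: {A}
No 3 sites suffice: every size-3 union leaves at least one demand point uncovered.
But {#1, #2, #3, #4} covers everything, so the minimum is 4.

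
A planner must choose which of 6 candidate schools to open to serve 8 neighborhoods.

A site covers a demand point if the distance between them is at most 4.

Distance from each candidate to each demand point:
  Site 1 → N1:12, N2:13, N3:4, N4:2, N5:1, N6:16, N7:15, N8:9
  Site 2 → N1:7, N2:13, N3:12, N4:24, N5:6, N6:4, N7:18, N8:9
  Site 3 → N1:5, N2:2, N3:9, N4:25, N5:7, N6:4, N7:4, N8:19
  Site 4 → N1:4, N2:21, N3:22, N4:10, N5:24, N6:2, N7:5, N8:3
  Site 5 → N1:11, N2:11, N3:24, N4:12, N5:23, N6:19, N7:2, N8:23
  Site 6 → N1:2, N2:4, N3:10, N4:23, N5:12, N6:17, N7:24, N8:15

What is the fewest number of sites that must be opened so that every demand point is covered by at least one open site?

3

Coverage sets (demand points within 4 of each site):
  Site 1: {N3, N4, N5}
  Site 2: {N6}
  Site 3: {N2, N6, N7}
  Site 4: {N1, N6, N8}
  Site 5: {N7}
  Site 6: {N1, N2}
No 2 sites suffice: every size-2 union leaves at least one demand point uncovered.
But {Site 1, Site 3, Site 4} covers everything, so the minimum is 3.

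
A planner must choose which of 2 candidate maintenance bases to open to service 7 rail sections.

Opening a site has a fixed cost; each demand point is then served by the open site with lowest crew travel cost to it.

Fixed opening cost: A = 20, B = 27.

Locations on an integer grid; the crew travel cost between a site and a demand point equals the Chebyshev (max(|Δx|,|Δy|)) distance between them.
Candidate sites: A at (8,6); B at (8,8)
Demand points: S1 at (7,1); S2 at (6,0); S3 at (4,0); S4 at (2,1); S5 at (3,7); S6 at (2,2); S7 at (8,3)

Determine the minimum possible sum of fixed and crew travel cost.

57

Open {A}: assign each demand point to its cheapest open site.
  S1→A 5, S2→A 6, S3→A 6, S4→A 6, S5→A 5, S6→A 6, S7→A 3
  crew travel cost 37, fixed 20 → total 57.
Compare {B}: crew travel cost 46 + fixed 27 = 73.
Compare {A, B}: crew travel cost 37 + fixed 47 = 84.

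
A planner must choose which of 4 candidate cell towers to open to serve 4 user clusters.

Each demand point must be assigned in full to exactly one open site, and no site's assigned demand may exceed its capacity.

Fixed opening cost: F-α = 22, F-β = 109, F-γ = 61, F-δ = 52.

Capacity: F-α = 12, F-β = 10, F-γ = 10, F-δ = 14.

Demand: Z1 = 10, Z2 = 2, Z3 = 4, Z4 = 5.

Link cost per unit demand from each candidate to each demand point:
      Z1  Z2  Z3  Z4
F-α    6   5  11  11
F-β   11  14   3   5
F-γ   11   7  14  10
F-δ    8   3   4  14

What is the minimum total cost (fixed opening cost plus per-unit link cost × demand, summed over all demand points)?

Open {F-α, F-δ}; cheapest assignment that respects the capacities:
  F-α (cap 12, load 10): Z1 — cost 10×6 = 60
  F-δ (cap 14, load 11): Z2, Z3, Z4 — cost 2×3 + 4×4 + 5×14 = 92
  Shipping 152, fixed 74 → total 226.
  Any other capacity-feasible assignment to {F-α, F-δ} ships for at least 152.
Compare {F-α, F-β}: its best feasible assignment gives total 238.
Compare {F-α, F-γ}: its best feasible assignment gives total 259.
Every other set of open sites that can feasibly serve all demand totals ≥ 238 even under its best assignment. Minimum: 226.

226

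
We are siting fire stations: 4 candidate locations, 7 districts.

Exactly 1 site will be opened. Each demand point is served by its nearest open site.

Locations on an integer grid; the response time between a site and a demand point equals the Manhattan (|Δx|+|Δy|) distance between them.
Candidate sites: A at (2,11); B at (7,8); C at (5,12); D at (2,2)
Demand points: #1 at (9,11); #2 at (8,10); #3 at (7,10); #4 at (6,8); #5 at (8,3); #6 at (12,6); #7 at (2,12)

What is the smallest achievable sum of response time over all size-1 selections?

33

Open {B}.
  #1→B 5, #2→B 3, #3→B 2, #4→B 1, #5→B 6, #6→B 7, #7→B 9  ⇒ total 33.
Compare {C}: total 47.
Compare {A}: total 57.
No size-1 selection does better; minimum is 33.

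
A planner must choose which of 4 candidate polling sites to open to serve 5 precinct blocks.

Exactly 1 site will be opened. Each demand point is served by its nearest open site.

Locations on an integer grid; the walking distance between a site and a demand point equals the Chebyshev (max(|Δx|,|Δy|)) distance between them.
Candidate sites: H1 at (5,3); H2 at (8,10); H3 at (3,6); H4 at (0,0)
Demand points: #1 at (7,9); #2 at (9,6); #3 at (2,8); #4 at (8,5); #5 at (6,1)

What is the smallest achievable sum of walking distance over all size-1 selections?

20

Open {H1}.
  #1→H1 6, #2→H1 4, #3→H1 5, #4→H1 3, #5→H1 2  ⇒ total 20.
Compare {H3}: total 22.
Compare {H2}: total 25.
No size-1 selection does better; minimum is 20.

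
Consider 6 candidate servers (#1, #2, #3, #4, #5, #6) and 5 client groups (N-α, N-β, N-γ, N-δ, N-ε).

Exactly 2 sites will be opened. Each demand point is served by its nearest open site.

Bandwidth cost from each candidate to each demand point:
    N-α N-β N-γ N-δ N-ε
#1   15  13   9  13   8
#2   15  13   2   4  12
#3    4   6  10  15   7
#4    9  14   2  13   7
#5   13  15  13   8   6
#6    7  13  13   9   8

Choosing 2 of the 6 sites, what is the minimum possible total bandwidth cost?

23

Open {#2, #3}.
  N-α→#3 4, N-β→#3 6, N-γ→#2 2, N-δ→#2 4, N-ε→#3 7  ⇒ total 23.
Compare {#3, #4}: total 32.
Compare {#2, #6}: total 34.
No size-2 selection does better; minimum is 23.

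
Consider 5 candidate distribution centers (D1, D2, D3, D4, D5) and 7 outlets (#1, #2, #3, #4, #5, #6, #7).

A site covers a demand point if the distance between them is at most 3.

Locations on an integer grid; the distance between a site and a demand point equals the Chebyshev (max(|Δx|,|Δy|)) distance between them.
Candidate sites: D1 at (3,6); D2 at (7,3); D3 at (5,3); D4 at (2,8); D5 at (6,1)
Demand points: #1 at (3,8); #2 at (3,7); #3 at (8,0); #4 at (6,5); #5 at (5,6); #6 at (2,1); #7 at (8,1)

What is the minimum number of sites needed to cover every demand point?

Coverage sets (demand points within 3 of each site):
  D1: {#1, #2, #4, #5}
  D2: {#3, #4, #5, #7}
  D3: {#3, #4, #5, #6, #7}
  D4: {#1, #2, #5}
  D5: {#3, #7}
No single site covers all 7 demand points.
But {D1, D3} covers everything, so the minimum is 2.

2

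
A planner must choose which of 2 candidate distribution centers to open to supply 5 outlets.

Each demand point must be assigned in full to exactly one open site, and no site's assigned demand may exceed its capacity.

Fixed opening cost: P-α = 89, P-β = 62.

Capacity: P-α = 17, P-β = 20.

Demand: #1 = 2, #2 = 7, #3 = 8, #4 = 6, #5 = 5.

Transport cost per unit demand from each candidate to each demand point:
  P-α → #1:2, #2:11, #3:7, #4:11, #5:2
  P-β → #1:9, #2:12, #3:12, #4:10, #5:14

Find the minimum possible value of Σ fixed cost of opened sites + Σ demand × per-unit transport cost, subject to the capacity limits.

365

Open {P-α, P-β}; cheapest assignment that respects the capacities:
  P-α (cap 17, load 15): #1, #3, #5 — cost 2×2 + 8×7 + 5×2 = 70
  P-β (cap 20, load 13): #2, #4 — cost 7×12 + 6×10 = 144
  Shipping 214, fixed 151 → total 365.
  Any other capacity-feasible assignment to {P-α, P-β} ships for at least 214.
Total demand is 28 and no other set of sites has combined capacity ≥ 28, so {P-α, P-β} is the only feasible choice of open sites. Minimum: 365.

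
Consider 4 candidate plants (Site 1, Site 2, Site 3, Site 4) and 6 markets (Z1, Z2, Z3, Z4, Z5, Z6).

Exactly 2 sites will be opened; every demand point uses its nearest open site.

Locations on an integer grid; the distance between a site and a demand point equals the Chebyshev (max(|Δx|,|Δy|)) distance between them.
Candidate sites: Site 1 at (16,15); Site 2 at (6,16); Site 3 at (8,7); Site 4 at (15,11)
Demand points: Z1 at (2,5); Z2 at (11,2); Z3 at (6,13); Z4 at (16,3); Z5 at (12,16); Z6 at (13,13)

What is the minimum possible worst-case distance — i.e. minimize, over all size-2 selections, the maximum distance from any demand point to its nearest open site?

Open {Site 1, Site 3}.
  Farthest demand point is Z4 at distance 8 (to Site 3); all others are ≤ 8.
With {Site 2, Site 3} the worst case is 8.
With {Site 3, Site 4} the worst case is 8.
No size-2 selection achieves below 8.

8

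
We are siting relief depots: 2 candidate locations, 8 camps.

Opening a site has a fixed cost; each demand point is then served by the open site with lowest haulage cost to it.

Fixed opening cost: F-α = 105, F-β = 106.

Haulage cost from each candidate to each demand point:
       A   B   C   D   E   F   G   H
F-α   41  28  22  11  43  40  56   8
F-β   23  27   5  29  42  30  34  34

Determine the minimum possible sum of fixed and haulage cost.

Open {F-β}: assign each demand point to its cheapest open site.
  A→F-β 23, B→F-β 27, C→F-β 5, D→F-β 29, E→F-β 42, F→F-β 30, G→F-β 34, H→F-β 34
  haulage cost 224, fixed 106 → total 330.
Compare {F-α}: haulage cost 249 + fixed 105 = 354.
Compare {F-α, F-β}: haulage cost 180 + fixed 211 = 391.

330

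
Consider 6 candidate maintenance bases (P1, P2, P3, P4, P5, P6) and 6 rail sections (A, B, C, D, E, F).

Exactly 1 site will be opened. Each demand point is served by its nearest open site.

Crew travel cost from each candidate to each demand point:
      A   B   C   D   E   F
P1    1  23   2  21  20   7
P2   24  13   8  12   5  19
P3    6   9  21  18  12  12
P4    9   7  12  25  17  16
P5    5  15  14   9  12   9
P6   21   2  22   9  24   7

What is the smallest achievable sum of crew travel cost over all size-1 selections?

64

Open {P5}.
  A→P5 5, B→P5 15, C→P5 14, D→P5 9, E→P5 12, F→P5 9  ⇒ total 64.
Compare {P1}: total 74.
Compare {P3}: total 78.
No size-1 selection does better; minimum is 64.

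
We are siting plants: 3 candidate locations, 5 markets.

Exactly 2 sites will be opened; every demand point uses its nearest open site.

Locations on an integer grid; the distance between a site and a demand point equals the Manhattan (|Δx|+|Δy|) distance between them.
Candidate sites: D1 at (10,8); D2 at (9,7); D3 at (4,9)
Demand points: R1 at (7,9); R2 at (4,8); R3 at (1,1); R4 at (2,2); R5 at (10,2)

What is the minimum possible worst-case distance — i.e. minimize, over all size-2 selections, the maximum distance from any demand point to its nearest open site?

11

Open {D1, D3}.
  Farthest demand point is R3 at distance 11 (to D3); all others are ≤ 11.
With {D2, D3} the worst case is 11.
With {D1, D2} the worst case is 14.
No size-2 selection achieves below 11.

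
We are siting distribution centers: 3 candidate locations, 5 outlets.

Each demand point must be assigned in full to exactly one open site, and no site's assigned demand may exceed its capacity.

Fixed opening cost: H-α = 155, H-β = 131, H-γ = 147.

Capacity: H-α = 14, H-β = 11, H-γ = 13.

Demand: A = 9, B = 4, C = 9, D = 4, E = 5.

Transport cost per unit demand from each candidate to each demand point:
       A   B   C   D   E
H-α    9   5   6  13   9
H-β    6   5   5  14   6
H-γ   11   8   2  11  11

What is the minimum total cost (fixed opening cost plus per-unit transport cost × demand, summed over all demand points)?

Open {H-α, H-β, H-γ}; cheapest assignment that respects the capacities:
  H-α (cap 14, load 9): B, E — cost 4×5 + 5×9 = 65
  H-β (cap 11, load 9): A — cost 9×6 = 54
  H-γ (cap 13, load 13): C, D — cost 9×2 + 4×11 = 62
  Shipping 181, fixed 433 → total 614.
  Any other capacity-feasible assignment to {H-α, H-β, H-γ} ships for at least 181.
Total demand is 31 and no other set of sites has combined capacity ≥ 31, so {H-α, H-β, H-γ} is the only feasible choice of open sites. Minimum: 614.

614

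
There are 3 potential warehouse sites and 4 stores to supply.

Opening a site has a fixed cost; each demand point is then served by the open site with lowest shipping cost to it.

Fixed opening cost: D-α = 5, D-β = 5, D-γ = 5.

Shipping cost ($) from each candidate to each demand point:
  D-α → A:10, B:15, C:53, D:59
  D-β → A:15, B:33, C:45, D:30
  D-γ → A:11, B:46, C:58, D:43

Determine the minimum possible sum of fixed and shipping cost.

110

Open {D-α, D-β}: assign each demand point to its cheapest open site.
  A→D-α 10, B→D-α 15, C→D-β 45, D→D-β 30
  shipping cost 100, fixed 10 → total 110.
Compare {D-α, D-β, D-γ}: shipping cost 100 + fixed 15 = 115.
Compare {D-β}: shipping cost 123 + fixed 5 = 128.
Compare {D-β, D-γ}: shipping cost 119 + fixed 10 = 129.
All other subsets cost ≥ 115. Minimum total cost: 110.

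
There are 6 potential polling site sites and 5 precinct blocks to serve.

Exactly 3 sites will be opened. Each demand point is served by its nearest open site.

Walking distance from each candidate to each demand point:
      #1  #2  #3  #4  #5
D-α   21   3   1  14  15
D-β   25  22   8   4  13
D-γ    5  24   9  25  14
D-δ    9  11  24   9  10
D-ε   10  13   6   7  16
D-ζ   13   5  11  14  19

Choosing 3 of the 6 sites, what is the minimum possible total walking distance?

26

Open {D-α, D-β, D-γ}.
  #1→D-γ 5, #2→D-α 3, #3→D-α 1, #4→D-β 4, #5→D-β 13  ⇒ total 26.
Compare {D-α, D-β, D-δ}: total 27.
Compare {D-α, D-γ, D-δ}: total 28.
No size-3 selection does better; minimum is 26.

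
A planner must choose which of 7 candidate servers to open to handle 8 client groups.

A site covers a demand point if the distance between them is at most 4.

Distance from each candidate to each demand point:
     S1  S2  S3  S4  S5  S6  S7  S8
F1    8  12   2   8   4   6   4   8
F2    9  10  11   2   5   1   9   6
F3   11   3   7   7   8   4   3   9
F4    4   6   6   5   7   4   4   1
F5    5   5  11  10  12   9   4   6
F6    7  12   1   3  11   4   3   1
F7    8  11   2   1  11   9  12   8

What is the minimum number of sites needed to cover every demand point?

4

Coverage sets (demand points within 4 of each site):
  F1: {S3, S5, S7}
  F2: {S4, S6}
  F3: {S2, S6, S7}
  F4: {S1, S6, S7, S8}
  F5: {S7}
  F6: {S3, S4, S6, S7, S8}
  F7: {S3, S4}
No 3 sites suffice: every size-3 union leaves at least one demand point uncovered.
But {F1, F2, F3, F4} covers everything, so the minimum is 4.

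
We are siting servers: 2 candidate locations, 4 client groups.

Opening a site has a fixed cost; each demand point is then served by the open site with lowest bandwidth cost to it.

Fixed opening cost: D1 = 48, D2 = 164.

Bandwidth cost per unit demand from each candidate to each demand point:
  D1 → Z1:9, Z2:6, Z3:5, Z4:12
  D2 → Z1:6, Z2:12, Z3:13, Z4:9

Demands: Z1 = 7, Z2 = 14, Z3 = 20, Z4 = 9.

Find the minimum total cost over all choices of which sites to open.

403

Open {D1}: assign each demand point to its cheapest open site.
  Z1→D1 7×9=63, Z2→D1 14×6=84, Z3→D1 20×5=100, Z4→D1 9×12=108
  bandwidth cost 355, fixed 48 → total 403.
Compare {D1, D2}: bandwidth cost 307 + fixed 212 = 519.
Compare {D2}: bandwidth cost 551 + fixed 164 = 715.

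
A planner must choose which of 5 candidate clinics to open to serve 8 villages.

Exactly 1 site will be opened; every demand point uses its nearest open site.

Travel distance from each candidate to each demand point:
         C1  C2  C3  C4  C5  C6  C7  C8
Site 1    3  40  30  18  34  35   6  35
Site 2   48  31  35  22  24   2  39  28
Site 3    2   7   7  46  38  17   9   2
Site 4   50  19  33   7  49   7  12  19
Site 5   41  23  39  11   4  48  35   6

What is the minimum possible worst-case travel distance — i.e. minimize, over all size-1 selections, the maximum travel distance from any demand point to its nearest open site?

Open {Site 1}.
  Farthest demand point is C2 at travel distance 40 (to Site 1); all others are ≤ 40.
With {Site 3} the worst case is 46.
With {Site 2} the worst case is 48.
No size-1 selection achieves below 40.

40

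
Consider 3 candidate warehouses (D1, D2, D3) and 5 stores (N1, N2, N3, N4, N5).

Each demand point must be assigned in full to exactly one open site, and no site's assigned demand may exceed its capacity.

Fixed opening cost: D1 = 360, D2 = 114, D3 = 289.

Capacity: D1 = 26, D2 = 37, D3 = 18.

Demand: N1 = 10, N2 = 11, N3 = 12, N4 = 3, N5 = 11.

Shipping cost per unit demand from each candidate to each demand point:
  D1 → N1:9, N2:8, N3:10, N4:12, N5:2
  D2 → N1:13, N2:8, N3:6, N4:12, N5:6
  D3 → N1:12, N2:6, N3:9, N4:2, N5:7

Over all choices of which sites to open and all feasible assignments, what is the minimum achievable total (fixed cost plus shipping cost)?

Open {D2, D3}; cheapest assignment that respects the capacities:
  D2 (cap 37, load 33): N1, N3, N5 — cost 10×13 + 12×6 + 11×6 = 268
  D3 (cap 18, load 14): N2, N4 — cost 11×6 + 3×2 = 72
  Shipping 340, fixed 403 → total 743.
  Any other capacity-feasible assignment to {D2, D3} ships for at least 340.
Compare {D1, D2}: its best feasible assignment gives total 782.
Compare {D1, D2, D3}: its best feasible assignment gives total 1019.
Every other set of open sites that can feasibly serve all demand totals ≥ 782 even under its best assignment. Minimum: 743.

743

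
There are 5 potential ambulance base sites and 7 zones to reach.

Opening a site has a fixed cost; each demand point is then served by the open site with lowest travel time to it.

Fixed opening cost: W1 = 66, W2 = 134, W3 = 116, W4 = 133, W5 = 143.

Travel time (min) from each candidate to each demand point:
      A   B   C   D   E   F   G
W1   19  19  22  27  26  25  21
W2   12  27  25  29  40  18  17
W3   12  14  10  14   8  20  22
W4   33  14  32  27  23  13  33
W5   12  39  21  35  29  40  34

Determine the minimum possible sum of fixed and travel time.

216

Open {W3}: assign each demand point to its cheapest open site.
  A→W3 12, B→W3 14, C→W3 10, D→W3 14, E→W3 8, F→W3 20, G→W3 22
  travel time 100, fixed 116 → total 216.
Compare {W1}: travel time 159 + fixed 66 = 225.
Compare {W1, W3}: travel time 99 + fixed 182 = 281.
Compare {W2}: travel time 168 + fixed 134 = 302.
All other subsets cost ≥ 225. Minimum total cost: 216.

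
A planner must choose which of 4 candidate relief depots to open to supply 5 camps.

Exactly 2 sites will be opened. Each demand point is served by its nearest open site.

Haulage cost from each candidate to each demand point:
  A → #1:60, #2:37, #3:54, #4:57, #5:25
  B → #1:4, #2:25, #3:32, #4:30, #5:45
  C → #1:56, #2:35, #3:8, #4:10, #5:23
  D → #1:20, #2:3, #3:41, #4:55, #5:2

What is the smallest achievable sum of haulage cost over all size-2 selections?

43

Open {C, D}.
  #1→D 20, #2→D 3, #3→C 8, #4→C 10, #5→D 2  ⇒ total 43.
Compare {B, C}: total 70.
Compare {B, D}: total 71.
No size-2 selection does better; minimum is 43.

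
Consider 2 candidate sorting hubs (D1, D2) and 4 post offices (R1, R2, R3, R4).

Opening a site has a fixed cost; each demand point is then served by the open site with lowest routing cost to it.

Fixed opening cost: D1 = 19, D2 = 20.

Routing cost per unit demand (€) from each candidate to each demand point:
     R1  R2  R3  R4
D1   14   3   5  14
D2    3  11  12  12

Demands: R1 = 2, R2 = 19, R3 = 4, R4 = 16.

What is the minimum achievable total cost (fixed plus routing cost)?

314

Open {D1, D2}: assign each demand point to its cheapest open site.
  R1→D2 2×3=6, R2→D1 19×3=57, R3→D1 4×5=20, R4→D2 16×12=192
  routing cost 275, fixed 39 → total 314.
Compare {D1}: routing cost 329 + fixed 19 = 348.
Compare {D2}: routing cost 455 + fixed 20 = 475.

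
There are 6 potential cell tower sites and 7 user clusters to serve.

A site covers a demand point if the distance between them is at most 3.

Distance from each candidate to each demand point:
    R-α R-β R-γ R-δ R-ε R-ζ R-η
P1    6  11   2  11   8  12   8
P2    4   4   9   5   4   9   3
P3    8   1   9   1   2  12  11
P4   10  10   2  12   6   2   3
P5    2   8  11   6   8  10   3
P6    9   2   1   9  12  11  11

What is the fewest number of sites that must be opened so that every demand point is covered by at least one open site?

Coverage sets (demand points within 3 of each site):
  P1: {R-γ}
  P2: {R-η}
  P3: {R-β, R-δ, R-ε}
  P4: {R-γ, R-ζ, R-η}
  P5: {R-α, R-η}
  P6: {R-β, R-γ}
No 2 sites suffice: every size-2 union leaves at least one demand point uncovered.
But {P3, P4, P5} covers everything, so the minimum is 3.

3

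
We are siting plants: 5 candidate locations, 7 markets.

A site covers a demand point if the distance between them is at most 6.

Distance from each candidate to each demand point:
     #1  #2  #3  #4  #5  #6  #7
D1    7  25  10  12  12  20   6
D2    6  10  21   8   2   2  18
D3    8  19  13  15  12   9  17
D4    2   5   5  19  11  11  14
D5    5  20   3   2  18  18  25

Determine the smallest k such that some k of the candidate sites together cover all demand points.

4

Coverage sets (demand points within 6 of each site):
  D1: {#7}
  D2: {#1, #5, #6}
  D3: {}
  D4: {#1, #2, #3}
  D5: {#1, #3, #4}
No 3 sites suffice: every size-3 union leaves at least one demand point uncovered.
But {D1, D2, D4, D5} covers everything, so the minimum is 4.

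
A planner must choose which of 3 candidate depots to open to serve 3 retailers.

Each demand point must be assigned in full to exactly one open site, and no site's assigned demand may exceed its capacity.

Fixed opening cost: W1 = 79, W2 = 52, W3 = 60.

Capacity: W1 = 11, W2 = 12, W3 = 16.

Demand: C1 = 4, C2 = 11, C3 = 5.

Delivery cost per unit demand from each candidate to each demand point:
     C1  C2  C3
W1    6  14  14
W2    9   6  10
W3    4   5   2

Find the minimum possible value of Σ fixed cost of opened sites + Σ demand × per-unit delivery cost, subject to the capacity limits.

Open {W2, W3}; cheapest assignment that respects the capacities:
  W2 (cap 12, load 11): C2 — cost 11×6 = 66
  W3 (cap 16, load 9): C1, C3 — cost 4×4 + 5×2 = 26
  Shipping 92, fixed 112 → total 204.
  Any other capacity-feasible assignment to {W2, W3} ships for at least 92.
Compare {W1, W3}: its best feasible assignment gives total 228.
Compare {W1, W2, W3}: its best feasible assignment gives total 280.
Every other set of open sites that can feasibly serve all demand totals ≥ 228 even under its best assignment. Minimum: 204.

204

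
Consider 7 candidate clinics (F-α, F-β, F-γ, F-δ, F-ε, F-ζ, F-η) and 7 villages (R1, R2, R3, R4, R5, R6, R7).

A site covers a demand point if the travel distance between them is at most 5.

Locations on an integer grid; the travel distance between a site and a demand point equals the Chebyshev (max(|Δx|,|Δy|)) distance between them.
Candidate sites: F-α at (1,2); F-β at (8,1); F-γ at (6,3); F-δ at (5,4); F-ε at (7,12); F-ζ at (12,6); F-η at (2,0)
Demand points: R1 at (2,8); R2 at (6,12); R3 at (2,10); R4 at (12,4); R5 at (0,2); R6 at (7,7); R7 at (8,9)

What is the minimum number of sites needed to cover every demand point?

Coverage sets (demand points within 5 of each site):
  F-α: {R5}
  F-β: {R4}
  F-γ: {R1, R6}
  F-δ: {R1, R5, R6, R7}
  F-ε: {R1, R2, R3, R6, R7}
  F-ζ: {R4, R6, R7}
  F-η: {R5}
No 2 sites suffice: every size-2 union leaves at least one demand point uncovered.
But {F-α, F-β, F-ε} covers everything, so the minimum is 3.

3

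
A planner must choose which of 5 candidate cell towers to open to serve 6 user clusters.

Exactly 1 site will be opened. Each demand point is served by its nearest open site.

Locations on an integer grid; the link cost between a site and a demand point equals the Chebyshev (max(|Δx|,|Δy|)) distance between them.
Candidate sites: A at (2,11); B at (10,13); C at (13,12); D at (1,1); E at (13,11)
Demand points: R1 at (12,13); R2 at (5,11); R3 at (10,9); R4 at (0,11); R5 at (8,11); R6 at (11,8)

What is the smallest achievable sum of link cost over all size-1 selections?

28

Open {B}.
  R1→B 2, R2→B 5, R3→B 4, R4→B 10, R5→B 2, R6→B 5  ⇒ total 28.
Compare {C}: total 34.
Compare {E}: total 34.
No size-1 selection does better; minimum is 28.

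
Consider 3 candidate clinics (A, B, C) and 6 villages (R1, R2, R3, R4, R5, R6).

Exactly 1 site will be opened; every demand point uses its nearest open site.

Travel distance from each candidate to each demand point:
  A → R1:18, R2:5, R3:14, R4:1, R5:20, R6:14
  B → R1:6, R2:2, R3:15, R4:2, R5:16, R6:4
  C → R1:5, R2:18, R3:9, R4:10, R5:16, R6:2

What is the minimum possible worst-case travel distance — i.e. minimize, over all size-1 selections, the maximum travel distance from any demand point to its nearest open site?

16

Open {B}.
  Farthest demand point is R5 at travel distance 16 (to B); all others are ≤ 16.
With {C} the worst case is 18.
With {A} the worst case is 20.
No size-1 selection achieves below 16.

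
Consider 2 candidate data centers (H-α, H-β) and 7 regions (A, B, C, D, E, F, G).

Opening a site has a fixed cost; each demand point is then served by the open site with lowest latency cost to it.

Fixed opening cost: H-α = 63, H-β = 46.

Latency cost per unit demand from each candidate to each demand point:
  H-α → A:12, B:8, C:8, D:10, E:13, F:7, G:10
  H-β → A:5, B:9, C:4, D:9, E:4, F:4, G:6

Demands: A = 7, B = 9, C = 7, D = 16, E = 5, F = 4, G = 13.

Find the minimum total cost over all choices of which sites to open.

Open {H-β}: assign each demand point to its cheapest open site.
  A→H-β 7×5=35, B→H-β 9×9=81, C→H-β 7×4=28, D→H-β 16×9=144, E→H-β 5×4=20, F→H-β 4×4=16, G→H-β 13×6=78
  latency cost 402, fixed 46 → total 448.
Compare {H-α, H-β}: latency cost 393 + fixed 109 = 502.
Compare {H-α}: latency cost 595 + fixed 63 = 658.

448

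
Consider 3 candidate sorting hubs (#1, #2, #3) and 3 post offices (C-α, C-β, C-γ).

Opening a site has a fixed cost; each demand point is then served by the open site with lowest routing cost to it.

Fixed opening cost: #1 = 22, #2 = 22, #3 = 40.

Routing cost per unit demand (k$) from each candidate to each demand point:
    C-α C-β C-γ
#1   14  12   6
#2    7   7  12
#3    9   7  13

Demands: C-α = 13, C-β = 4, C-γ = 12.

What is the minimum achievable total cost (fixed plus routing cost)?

Open {#1, #2}: assign each demand point to its cheapest open site.
  C-α→#2 13×7=91, C-β→#2 4×7=28, C-γ→#1 12×6=72
  routing cost 191, fixed 44 → total 235.
Compare {#1, #2, #3}: routing cost 191 + fixed 84 = 275.
Compare {#1, #3}: routing cost 217 + fixed 62 = 279.
Compare {#2}: routing cost 263 + fixed 22 = 285.
All other subsets cost ≥ 275. Minimum total cost: 235.

235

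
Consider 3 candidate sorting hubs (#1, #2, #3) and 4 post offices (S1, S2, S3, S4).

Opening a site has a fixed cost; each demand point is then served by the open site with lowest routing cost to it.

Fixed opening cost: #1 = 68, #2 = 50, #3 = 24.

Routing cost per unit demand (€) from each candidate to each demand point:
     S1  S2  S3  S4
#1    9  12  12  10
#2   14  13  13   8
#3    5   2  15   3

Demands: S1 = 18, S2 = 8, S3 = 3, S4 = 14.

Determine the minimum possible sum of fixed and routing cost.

217

Open {#3}: assign each demand point to its cheapest open site.
  S1→#3 18×5=90, S2→#3 8×2=16, S3→#3 3×15=45, S4→#3 14×3=42
  routing cost 193, fixed 24 → total 217.
Compare {#2, #3}: routing cost 187 + fixed 74 = 261.
Compare {#1, #3}: routing cost 184 + fixed 92 = 276.
Compare {#1, #2, #3}: routing cost 184 + fixed 142 = 326.
All other subsets cost ≥ 261. Minimum total cost: 217.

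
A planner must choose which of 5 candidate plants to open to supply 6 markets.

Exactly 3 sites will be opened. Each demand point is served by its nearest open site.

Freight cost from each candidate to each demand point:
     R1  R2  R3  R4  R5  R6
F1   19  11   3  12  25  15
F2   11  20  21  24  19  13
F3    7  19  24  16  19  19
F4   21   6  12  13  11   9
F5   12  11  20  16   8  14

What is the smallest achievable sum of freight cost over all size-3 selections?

48

Open {F1, F3, F4}.
  R1→F3 7, R2→F4 6, R3→F1 3, R4→F1 12, R5→F4 11, R6→F4 9  ⇒ total 48.
Compare {F1, F4, F5}: total 50.
Compare {F1, F2, F4}: total 52.
No size-3 selection does better; minimum is 48.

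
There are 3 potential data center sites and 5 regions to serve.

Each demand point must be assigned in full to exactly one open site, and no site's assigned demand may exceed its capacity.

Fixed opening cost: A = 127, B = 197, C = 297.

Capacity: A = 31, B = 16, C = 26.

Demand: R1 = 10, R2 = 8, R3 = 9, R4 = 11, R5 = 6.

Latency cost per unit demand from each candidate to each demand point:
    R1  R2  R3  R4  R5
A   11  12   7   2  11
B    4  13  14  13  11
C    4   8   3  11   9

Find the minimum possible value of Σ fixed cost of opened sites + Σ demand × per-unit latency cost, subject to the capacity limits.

611

Open {A, B}; cheapest assignment that respects the capacities:
  A (cap 31, load 28): R2, R3, R4 — cost 8×12 + 9×7 + 11×2 = 181
  B (cap 16, load 16): R1, R5 — cost 10×4 + 6×11 = 106
  Shipping 287, fixed 324 → total 611.
  Any other capacity-feasible assignment to {A, B} ships for at least 287.
Compare {A, C}: its best feasible assignment gives total 663.
Compare {A, B, C}: its best feasible assignment gives total 828.
Every other set of open sites that can feasibly serve all demand totals ≥ 663 even under its best assignment. Minimum: 611.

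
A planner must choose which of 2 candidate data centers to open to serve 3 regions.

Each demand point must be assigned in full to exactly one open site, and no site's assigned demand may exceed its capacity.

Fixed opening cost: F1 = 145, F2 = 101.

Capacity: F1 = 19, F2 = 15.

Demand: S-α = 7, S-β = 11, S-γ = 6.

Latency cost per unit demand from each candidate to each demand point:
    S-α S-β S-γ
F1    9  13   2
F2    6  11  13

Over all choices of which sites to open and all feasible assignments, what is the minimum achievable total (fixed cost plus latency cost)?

Open {F1, F2}; cheapest assignment that respects the capacities:
  F1 (cap 19, load 13): S-α, S-γ — cost 7×9 + 6×2 = 75
  F2 (cap 15, load 11): S-β — cost 11×11 = 121
  Shipping 196, fixed 246 → total 442.
  Any other capacity-feasible assignment to {F1, F2} ships for at least 196.
Total demand is 24 and no other set of sites has combined capacity ≥ 24, so {F1, F2} is the only feasible choice of open sites. Minimum: 442.

442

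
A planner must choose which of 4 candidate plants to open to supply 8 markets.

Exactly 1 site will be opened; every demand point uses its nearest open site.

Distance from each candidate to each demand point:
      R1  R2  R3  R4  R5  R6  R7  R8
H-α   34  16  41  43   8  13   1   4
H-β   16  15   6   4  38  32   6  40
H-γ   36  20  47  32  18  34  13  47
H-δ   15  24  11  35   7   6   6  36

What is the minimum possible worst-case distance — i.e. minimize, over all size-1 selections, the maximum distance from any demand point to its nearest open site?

36

Open {H-δ}.
  Farthest demand point is R8 at distance 36 (to H-δ); all others are ≤ 36.
With {H-β} the worst case is 40.
With {H-α} the worst case is 43.
No size-1 selection achieves below 36.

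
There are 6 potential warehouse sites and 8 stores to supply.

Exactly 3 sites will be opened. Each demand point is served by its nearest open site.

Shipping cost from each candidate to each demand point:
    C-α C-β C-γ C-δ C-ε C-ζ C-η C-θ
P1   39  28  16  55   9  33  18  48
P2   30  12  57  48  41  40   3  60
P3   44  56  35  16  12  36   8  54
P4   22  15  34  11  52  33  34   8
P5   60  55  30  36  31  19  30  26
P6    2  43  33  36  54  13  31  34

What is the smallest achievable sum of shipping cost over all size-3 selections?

Open {P1, P4, P6}.
  C-α→P6 2, C-β→P4 15, C-γ→P1 16, C-δ→P4 11, C-ε→P1 9, C-ζ→P6 13, C-η→P1 18, C-θ→P4 8  ⇒ total 92.
Compare {P3, P4, P6}: total 102.
Compare {P1, P2, P4}: total 114.
No size-3 selection does better; minimum is 92.

92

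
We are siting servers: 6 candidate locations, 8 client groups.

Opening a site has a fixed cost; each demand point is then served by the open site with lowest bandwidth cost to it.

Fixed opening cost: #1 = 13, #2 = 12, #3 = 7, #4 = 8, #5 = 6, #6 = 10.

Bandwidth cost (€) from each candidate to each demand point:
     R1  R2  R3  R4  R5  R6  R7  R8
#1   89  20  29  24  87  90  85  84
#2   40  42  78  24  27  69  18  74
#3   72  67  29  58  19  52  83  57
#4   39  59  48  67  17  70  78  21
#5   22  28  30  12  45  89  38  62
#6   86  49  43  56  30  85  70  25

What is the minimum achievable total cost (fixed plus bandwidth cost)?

Open {#2, #3, #4, #5}: assign each demand point to its cheapest open site.
  R1→#5 22, R2→#5 28, R3→#3 29, R4→#5 12, R5→#4 17, R6→#3 52, R7→#2 18, R8→#4 21
  bandwidth cost 199, fixed 33 → total 232.
Compare {#1, #2, #3, #4, #5}: bandwidth cost 191 + fixed 46 = 237.
Compare {#3, #4, #5}: bandwidth cost 219 + fixed 21 = 240.
Compare {#2, #3, #5, #6}: bandwidth cost 205 + fixed 35 = 240.
All other subsets cost ≥ 237. Minimum total cost: 232.

232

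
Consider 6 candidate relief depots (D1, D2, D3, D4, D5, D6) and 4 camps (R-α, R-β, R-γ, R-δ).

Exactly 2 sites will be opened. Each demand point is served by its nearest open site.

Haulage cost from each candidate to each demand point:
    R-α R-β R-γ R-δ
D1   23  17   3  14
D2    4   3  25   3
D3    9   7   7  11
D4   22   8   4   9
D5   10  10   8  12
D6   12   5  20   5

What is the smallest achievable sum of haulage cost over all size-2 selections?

Open {D1, D2}.
  R-α→D2 4, R-β→D2 3, R-γ→D1 3, R-δ→D2 3  ⇒ total 13.
Compare {D2, D4}: total 14.
Compare {D2, D3}: total 17.
No size-2 selection does better; minimum is 13.

13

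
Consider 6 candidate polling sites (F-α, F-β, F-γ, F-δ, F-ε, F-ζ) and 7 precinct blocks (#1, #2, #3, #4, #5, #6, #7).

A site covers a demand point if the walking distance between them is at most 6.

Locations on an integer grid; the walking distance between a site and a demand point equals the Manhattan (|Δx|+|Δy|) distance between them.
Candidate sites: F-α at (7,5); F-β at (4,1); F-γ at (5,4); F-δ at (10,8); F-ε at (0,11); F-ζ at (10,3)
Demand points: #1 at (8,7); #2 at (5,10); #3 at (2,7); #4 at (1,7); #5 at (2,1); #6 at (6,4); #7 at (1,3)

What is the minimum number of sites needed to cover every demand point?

Coverage sets (demand points within 6 of each site):
  F-α: {#1, #6}
  F-β: {#5, #6, #7}
  F-γ: {#1, #2, #3, #5, #6, #7}
  F-δ: {#1}
  F-ε: {#2, #3, #4}
  F-ζ: {#1, #6}
No single site covers all 7 demand points.
But {F-γ, F-ε} covers everything, so the minimum is 2.

2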